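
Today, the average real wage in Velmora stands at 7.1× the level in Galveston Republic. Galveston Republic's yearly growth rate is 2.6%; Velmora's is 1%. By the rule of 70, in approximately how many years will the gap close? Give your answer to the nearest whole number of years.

roughly 124 years

The growth-rate gap is 2.6% − 1% = 1.6 percentage points.
So the ratio between them halves every 70/1.6 ≈ 43.75 years.
A 7.1× gap takes log₂(7.1) ≈ 2.83 halvings to close: 2.83 × 43.75 ≈ 124 years.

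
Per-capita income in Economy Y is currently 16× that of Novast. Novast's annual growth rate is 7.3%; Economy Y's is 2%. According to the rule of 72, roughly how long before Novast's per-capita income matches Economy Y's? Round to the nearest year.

What matters is the difference: 5.3 pp.
Rule of 72 on the gap: the ratio halves every 72/5.3 ≈ 13.58 years.
A 16× gap closes after 4 halvings: 4 × 13.58 ≈ 54 years.

54 years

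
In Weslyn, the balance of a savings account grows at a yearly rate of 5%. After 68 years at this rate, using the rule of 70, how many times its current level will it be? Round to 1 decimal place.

Doubling time ≈ 70/5 = 14.00 years.
68 years / 14.00 ≈ 4.86 doublings → factor 2^4.86 ≈ 29.0.

around 29.0 times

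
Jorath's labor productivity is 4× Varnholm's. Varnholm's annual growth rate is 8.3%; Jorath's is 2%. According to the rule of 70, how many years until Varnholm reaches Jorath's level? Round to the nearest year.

approximately 22 years

Varnholm gains on Jorath at 8.3% − 2% = 6.3 points a year.
At that relative rate the gap halves every 70/6.3 ≈ 11.11 years.
A 4× gap closes after 2 halvings: 2 × 11.11 ≈ 22 years.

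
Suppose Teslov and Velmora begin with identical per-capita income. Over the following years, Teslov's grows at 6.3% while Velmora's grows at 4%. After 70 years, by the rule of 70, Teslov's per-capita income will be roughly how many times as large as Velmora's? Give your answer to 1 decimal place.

about 4.9 times

Only the 2.3-point difference matters.
70/2.3 ≈ 30.43 years per doubling of the ratio; 70 years gives 2.30 doublings, so ≈ 4.9×.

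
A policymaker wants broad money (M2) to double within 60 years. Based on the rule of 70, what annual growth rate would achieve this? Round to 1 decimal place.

70 / 60 ≈ 1.17, so about 1.2% a year.

about 1.2%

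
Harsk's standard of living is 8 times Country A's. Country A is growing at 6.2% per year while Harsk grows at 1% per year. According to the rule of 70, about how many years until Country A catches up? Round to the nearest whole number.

40 years

The growth-rate gap is 6.2% − 1% = 5.2 percentage points.
So the ratio between them halves every 70/5.2 ≈ 13.46 years.
An 8 times gap closes after 3 halvings: 3 × 13.46 ≈ 40 years.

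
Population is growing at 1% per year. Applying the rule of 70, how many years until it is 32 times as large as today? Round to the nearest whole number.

350 years

At 1% it doubles every 70/1 ≈ 70.00 years.
32× is 5 doublings, so 5 × 70.00 ≈ 350 years.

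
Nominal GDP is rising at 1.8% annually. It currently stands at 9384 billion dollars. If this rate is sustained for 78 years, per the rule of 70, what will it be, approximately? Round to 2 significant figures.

about 38000 billion dollars

It doubles every 70/1.8 ≈ 38.89 years, so 78 years is 2.01 doublings.
2^2.01 ≈ 4.03; 9384 × 4.03 ≈ 38000 billion dollars.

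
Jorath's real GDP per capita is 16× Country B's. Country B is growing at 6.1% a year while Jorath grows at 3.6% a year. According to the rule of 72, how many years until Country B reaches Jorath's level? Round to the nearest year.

The growth-rate gap is 6.1% − 3.6% = 2.5 percentage points.
So the ratio between them halves every 72/2.5 ≈ 28.80 years.
A 16× gap closes after 4 halvings: 4 × 28.80 ≈ 115 years.

115 years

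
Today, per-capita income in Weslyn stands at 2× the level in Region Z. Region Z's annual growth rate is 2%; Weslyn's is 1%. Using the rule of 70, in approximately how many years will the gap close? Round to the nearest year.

What matters is the difference: 1 pp.
Rule of 70 on the gap: the ratio halves every 70/1 ≈ 70.00 years.
A 2× gap closes after 1 halving: 1 × 70.00 ≈ 70 years.

≈ 70 years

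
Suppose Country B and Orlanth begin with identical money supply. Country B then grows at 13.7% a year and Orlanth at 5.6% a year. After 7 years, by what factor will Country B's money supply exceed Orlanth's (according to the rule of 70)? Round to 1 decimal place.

Only the 8.1-point difference matters.
70/8.1 ≈ 8.64 years per doubling of the ratio; 7 years gives 0.81 doublings, so ≈ 1.8×.

around 1.8 times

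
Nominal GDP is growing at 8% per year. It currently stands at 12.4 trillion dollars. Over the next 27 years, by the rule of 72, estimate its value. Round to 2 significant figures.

≈ 99 trillion dollars

It doubles every 72/8 ≈ 9.00 years, so 27 years is 3.00 doublings.
2^3.00 ≈ 8.00; 12.4 × 8.00 ≈ 99 trillion dollars.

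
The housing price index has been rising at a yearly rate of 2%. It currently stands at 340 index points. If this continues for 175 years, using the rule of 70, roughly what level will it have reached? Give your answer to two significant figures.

11000 index points

Doubling time ≈ 70/2 = 35.00 years.
175 years is 175/35.00 ≈ 5.00 doublings, a factor of 2^5.00 ≈ 32.00.
340 × 32.00 ≈ 11000 index points.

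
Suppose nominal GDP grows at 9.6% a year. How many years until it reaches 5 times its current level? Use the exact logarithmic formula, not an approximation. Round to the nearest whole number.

t = ln(5) / ln(1 + 0.096) = 1.6094 / 0.091667 ≈ 17.56.
≈ 18 years.

18 years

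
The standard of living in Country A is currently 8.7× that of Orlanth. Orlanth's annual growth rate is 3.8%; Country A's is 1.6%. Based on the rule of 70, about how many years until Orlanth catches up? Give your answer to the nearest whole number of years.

99 years

Orlanth gains on Country A at 3.8% − 1.6% = 2.2 points a year.
At that relative rate the gap halves every 70/2.2 ≈ 31.82 years.
An 8.7× gap takes log₂(8.7) ≈ 3.12 halvings to close: 3.12 × 31.82 ≈ 99 years.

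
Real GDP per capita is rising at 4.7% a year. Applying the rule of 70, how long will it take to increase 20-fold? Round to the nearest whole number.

Doubling time ≈ 70/4.7 = 14.89 years.
Reaching 20× takes log₂(20) ≈ 4.32 doublings.
4.32 × 14.89 ≈ 64 years.

roughly 64 years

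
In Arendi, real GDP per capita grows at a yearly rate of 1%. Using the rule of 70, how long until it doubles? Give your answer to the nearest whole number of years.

roughly 70 years

At 1%, doubling takes about 70/1 = 70.00 years.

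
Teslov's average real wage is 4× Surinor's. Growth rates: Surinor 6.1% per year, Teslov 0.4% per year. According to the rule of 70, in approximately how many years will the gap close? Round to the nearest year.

≈ 25 years

Surinor gains on Teslov at 6.1% − 0.4% = 5.7 points a year.
At that relative rate the gap halves every 70/5.7 ≈ 12.28 years.
A 4× gap closes after 2 halvings: 2 × 12.28 ≈ 25 years.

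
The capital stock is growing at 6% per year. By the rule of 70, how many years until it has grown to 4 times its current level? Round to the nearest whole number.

roughly 23 years

Doubling time ≈ 70/6 = 11.67 years.
4 = 2^2, so 2 doublings → 23 years.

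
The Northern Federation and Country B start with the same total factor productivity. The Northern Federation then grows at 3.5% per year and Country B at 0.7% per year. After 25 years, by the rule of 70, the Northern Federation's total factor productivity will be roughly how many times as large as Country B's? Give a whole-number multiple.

about 2 times

Only the 2.8-point difference matters.
70/2.8 ≈ 25.00 years per doubling of the ratio; 25 years gives 1.00 doublings, so ≈ 2×.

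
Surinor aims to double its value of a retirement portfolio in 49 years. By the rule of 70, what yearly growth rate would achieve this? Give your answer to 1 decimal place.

approximately 1.4%

70 / 49 ≈ 1.43, so about 1.4% per year.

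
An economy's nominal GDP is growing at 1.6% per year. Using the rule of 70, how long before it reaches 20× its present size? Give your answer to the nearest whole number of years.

At 1.6% it doubles every 70/1.6 ≈ 43.75 years.
20× is log₂ 20 ≈ 4.32 doublings, so ≈ 4.32 × 43.75 = 189 years.

approximately 189 years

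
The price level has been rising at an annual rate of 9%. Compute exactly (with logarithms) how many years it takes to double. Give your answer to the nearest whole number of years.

8 years

t = ln(2) / ln(1 + 0.09) = 0.6931 / 0.086178 ≈ 8.04.
≈ 8 years.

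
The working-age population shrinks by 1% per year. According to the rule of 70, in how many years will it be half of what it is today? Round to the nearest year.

The rule works in reverse for decay: 70/1 ≈ 70.00 years to halve.

roughly 70 years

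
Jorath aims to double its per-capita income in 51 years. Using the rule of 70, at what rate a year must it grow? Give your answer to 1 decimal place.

≈ 1.4%

70 / 51 ≈ 1.37, so about 1.4% a year.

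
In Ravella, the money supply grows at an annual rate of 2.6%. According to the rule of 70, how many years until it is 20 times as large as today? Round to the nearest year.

roughly 116 years

One doubling takes 70/2.6 = 26.92 years.
Reaching 20× takes log₂(20) ≈ 4.32 doublings.
4.32 × 26.92 ≈ 116 years.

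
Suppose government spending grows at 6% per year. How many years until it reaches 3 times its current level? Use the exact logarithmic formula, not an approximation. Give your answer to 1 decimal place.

18.9 years

t = ln(3) / ln(1 + 0.06) = 1.0986 / 0.058269 ≈ 18.85.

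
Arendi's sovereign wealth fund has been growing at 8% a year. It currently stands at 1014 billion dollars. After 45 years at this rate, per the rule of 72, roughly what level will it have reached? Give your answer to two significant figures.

about 32000 billion dollars

It doubles every 72/8 ≈ 9.00 years, so 45 years is 5.00 doublings.
2^5.00 ≈ 32.00; 1014 × 32.00 ≈ 32000 billion dollars.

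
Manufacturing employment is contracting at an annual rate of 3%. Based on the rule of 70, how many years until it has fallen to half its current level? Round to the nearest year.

The rule works in reverse for decay: 70/3 ≈ 23.33 years to halve.

roughly 23 years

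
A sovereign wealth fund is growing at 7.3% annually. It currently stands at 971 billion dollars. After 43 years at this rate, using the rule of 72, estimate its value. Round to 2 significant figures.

approximately 20000 billion dollars

It doubles every 72/7.3 ≈ 9.86 years, so 43 years is 4.36 doublings.
2^4.36 ≈ 20.53; 971 × 20.53 ≈ 20000 billion dollars.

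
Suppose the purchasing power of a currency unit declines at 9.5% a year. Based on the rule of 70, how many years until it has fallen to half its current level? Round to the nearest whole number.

roughly 7 years

Halving time ≈ 70 / 9.5 = 7.37 → 7 years.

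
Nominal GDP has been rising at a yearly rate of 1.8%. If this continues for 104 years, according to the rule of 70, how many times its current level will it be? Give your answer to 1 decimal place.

approximately 6.4 times

Doubling time ≈ 70/1.8 = 38.89 years.
104 years / 38.89 ≈ 2.67 doublings → factor 2^2.67 ≈ 6.4.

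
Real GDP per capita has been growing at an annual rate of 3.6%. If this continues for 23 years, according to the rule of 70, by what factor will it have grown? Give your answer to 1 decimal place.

2.3 times

Doubles every ≈ 19.44 years (70/3.6).
23 years is 1.18 doublings; 2^1.18 ≈ 2.3×.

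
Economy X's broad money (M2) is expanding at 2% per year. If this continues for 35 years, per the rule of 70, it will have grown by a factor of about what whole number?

roughly 2 times

Doubling time ≈ 70/2 = 35.00 years.
35/35.00 ≈ 1 doubling, so about 2^1 = 2×.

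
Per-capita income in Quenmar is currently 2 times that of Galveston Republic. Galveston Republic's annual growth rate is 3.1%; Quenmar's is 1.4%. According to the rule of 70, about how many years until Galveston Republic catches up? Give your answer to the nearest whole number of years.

The growth-rate gap is 3.1% − 1.4% = 1.7 percentage points.
So the ratio between them halves every 70/1.7 ≈ 41.18 years.
A 2 times gap closes after 1 halving: 1 × 41.18 ≈ 41 years.

≈ 41 years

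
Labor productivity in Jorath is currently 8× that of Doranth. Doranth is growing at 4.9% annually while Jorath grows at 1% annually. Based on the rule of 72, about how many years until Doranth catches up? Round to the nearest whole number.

Doranth gains on Jorath at 4.9% − 1% = 3.9 points a year.
At that relative rate the gap halves every 72/3.9 ≈ 18.46 years.
An 8× gap closes after 3 halvings: 3 × 18.46 ≈ 55 years.

roughly 55 years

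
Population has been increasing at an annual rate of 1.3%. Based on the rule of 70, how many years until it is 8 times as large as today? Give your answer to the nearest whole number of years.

≈ 162 years

Doubling time ≈ 70/1.3 = 53.85 years.
8× is 3 doublings, so 3 × 53.85 ≈ 162 years.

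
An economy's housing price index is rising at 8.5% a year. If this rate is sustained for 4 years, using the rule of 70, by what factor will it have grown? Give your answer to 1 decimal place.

roughly 1.4 times

Doubles every ≈ 8.24 years (70/8.5).
4 years is 0.49 doublings; 2^0.49 ≈ 1.4×.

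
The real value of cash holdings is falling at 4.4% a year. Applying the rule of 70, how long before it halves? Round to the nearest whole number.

≈ 16 years

Falling at 4.4%, it halves about every 70/4.4 = 15.91 years.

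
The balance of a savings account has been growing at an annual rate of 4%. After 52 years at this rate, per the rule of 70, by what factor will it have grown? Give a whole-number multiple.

70/4 ≈ 17.50 years per doubling.
52 years fits 3 doublings: 2^3 = 8.

≈ 8 times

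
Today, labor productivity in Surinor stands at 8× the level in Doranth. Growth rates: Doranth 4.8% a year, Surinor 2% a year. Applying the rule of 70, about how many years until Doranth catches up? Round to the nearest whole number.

Doranth gains on Surinor at 4.8% − 2% = 2.8 points a year.
At that relative rate the gap halves every 70/2.8 ≈ 25.00 years.
An 8× gap closes after 3 halvings: 3 × 25.00 ≈ 75 years.

around 75 years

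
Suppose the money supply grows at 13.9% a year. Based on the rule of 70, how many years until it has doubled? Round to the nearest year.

approximately 5 years

At 13.9%, doubling takes about 70/13.9 = 5.04 years.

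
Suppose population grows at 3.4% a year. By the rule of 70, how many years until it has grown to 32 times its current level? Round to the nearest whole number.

around 103 years

One doubling takes 70/3.4 = 20.59 years.
32 = 2^5, so 5 doublings → 103 years.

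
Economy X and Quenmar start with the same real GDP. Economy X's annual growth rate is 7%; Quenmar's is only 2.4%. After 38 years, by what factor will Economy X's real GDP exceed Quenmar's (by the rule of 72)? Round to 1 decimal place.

Economy X pulls ahead at 4.6 pp per year, so the ratio doubles every 72/4.6 ≈ 15.65 years.
In 38 years that's 2.43 doublings: 2^2.43 ≈ 5.4.

roughly 5.4 times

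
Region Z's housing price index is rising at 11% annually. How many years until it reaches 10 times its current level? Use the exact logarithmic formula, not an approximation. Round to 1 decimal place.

22.1 years

t = ln(10) / ln(1 + 0.11) = 2.3026 / 0.104360 ≈ 22.06.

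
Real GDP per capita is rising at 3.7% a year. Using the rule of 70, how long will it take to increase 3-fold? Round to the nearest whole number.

≈ 30 years

Doubling time ≈ 70/3.7 = 18.92 years.
3× is log₂ 3 ≈ 1.58 doublings, so ≈ 1.58 × 18.92 = 30 years.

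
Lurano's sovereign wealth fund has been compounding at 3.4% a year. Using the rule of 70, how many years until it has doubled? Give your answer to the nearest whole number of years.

21 years

At 3.4%, doubling takes about 70/3.4 = 20.59 years.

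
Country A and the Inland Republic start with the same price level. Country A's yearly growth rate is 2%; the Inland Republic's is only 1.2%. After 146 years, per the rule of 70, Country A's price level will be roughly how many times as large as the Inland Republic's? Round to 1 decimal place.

Rate gap = 2% − 1.2% = 0.8 points.
The ratio doubles every 70/0.8 ≈ 87.50 years.
146/87.50 ≈ 1.67 doublings → ratio ≈ 2^1.67 ≈ 3.2.

approximately 3.2 times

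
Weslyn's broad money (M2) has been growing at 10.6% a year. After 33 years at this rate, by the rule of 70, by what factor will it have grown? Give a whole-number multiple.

32 times

70/10.6 ≈ 6.60 years per doubling.
33 years fits 5 doublings: 2^5 = 32.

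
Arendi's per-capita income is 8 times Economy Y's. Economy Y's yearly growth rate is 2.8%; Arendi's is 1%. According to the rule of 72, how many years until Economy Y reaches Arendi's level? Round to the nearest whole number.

120 years

What matters is the difference: 1.8 pp.
Rule of 72 on the gap: the ratio halves every 72/1.8 ≈ 40.00 years.
An 8 times gap closes after 3 halvings: 3 × 40.00 ≈ 120 years.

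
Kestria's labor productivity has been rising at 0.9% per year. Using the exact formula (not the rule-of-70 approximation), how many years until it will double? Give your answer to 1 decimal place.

t = ln(2) / ln(1 + 0.009) = 0.6931 / 0.008960 ≈ 77.35.

77.4 years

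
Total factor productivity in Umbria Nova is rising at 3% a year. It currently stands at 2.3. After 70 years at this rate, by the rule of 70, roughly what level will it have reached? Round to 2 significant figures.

It doubles every 70/3 ≈ 23.33 years, so 70 years is 3.00 doublings.
2^3.00 ≈ 8.00; 2.3 × 8.00 ≈ 18.

roughly 18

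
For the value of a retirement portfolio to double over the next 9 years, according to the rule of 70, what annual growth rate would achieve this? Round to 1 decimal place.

7.8%

70 / 9 ≈ 7.78, so about 7.8% annually.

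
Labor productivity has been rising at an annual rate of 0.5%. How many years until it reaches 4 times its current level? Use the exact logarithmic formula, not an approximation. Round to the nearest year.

278 years

t = ln(4) / ln(1 + 0.005) = 1.3863 / 0.004988 ≈ 277.93.
≈ 278 years.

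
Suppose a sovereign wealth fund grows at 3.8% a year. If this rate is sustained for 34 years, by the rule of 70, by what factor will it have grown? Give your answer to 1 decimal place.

Doubling time ≈ 70/3.8 = 18.42 years.
34 years / 18.42 ≈ 1.85 doublings → factor 2^1.85 ≈ 3.6.

≈ 3.6 times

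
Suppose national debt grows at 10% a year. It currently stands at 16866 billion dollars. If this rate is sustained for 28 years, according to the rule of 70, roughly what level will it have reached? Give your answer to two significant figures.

It doubles every 70/10 ≈ 7.00 years, so 28 years is 4.00 doublings.
2^4.00 ≈ 16.00; 16866 × 16.00 ≈ 270000 billion dollars.

≈ 270000 billion dollars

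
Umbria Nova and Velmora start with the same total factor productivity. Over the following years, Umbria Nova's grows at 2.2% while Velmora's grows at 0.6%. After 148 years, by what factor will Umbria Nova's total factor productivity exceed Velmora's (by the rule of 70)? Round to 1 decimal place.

Only the 1.6-point difference matters.
70/1.6 ≈ 43.75 years per doubling of the ratio; 148 years gives 3.38 doublings, so ≈ 10.4×.

about 10.4 times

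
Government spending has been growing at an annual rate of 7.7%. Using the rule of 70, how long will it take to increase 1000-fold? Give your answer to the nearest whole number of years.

One doubling takes 70/7.7 = 9.09 years.
Reaching 1000× takes log₂(1000) ≈ 9.97 doublings.
9.97 × 9.09 ≈ 91 years.

roughly 91 years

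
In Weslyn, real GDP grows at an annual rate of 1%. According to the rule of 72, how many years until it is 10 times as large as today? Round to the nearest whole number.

At 1% it doubles every 72/1 ≈ 72.00 years.
10× is log₂ 10 ≈ 3.32 doublings, so ≈ 3.32 × 72.00 = 239 years.

about 239 years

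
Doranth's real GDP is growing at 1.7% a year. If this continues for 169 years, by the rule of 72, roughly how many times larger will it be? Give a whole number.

approximately 16 times

At 1.7% one doubling takes ≈ 42.35 years; 169 years is 4 of them, so ×16.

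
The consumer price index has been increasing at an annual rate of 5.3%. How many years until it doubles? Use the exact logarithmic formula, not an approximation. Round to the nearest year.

13 years

t = ln(2) / ln(1 + 0.053) = 0.6931 / 0.051643 ≈ 13.42.
≈ 13 years.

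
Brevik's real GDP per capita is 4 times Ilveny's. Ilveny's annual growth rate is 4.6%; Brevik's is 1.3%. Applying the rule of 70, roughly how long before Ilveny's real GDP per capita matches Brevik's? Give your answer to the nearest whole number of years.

Ilveny gains on Brevik at 4.6% − 1.3% = 3.3 points a year.
At that relative rate the gap halves every 70/3.3 ≈ 21.21 years.
A 4 times gap closes after 2 halvings: 2 × 21.21 ≈ 42 years.

42 years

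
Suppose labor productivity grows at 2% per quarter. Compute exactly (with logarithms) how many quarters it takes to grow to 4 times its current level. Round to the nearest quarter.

t = ln(4) / ln(1 + 0.02) = 1.3863 / 0.019803 ≈ 70.00.
≈ 70 quarters.

70 quarters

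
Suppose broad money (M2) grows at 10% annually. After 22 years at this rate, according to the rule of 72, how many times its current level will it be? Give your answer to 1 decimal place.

Doubles every ≈ 7.20 years (72/10).
22 years is 3.06 doublings; 2^3.06 ≈ 8.3×.

roughly 8.3 times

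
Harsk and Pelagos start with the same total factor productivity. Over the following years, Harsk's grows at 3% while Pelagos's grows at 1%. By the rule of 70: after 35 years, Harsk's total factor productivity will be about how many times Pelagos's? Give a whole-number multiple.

about 2 times

Rate gap = 3% − 1% = 2 points.
The ratio doubles every 70/2 ≈ 35.00 years.
35/35.00 ≈ 1.00 doublings → ratio ≈ 2^1.00 ≈ 2.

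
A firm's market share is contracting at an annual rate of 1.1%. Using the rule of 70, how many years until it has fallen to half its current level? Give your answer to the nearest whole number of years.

The rule works in reverse for decay: 70/1.1 ≈ 63.64 years to halve.

roughly 64 years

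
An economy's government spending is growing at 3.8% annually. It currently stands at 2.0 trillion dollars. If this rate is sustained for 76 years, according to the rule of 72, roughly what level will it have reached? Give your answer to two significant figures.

Doubling time ≈ 72/3.8 = 18.95 years.
76 years is 76/18.95 ≈ 4.01 doublings, a factor of 2^4.01 ≈ 16.11.
2.0 × 16.11 ≈ 32 trillion dollars.

roughly 32 trillion dollars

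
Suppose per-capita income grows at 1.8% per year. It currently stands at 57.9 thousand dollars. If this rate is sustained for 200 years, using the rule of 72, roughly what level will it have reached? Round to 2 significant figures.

1900 thousand dollars

It doubles every 72/1.8 ≈ 40.00 years, so 200 years is 5.00 doublings.
2^5.00 ≈ 32.00; 57.9 × 32.00 ≈ 1900 thousand dollars.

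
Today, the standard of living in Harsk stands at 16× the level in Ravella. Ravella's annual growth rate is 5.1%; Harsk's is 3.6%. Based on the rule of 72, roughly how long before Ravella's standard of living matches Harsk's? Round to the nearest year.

roughly 192 years

The growth-rate gap is 5.1% − 3.6% = 1.5 percentage points.
So the ratio between them halves every 72/1.5 ≈ 48.00 years.
A 16× gap closes after 4 halvings: 4 × 48.00 ≈ 192 years.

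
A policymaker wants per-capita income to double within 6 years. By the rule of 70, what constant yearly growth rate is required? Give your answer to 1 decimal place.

70 / 6 ≈ 11.67, so about 11.7% per year.

around 11.7%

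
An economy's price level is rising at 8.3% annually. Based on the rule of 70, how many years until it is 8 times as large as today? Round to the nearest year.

≈ 25 years

At 8.3% it doubles every 70/8.3 ≈ 8.43 years.
Getting to 8× needs 3 doublings: 3 × 8.43 ≈ 25 years.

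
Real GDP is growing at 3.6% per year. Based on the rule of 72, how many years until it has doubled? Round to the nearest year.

72/3.6 ≈ 20.00, so it doubles roughly every 20 years.

20 years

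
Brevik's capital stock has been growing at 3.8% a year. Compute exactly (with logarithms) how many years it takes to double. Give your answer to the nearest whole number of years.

t = ln(2) / ln(1 + 0.038) = 0.6931 / 0.037296 ≈ 18.58.
≈ 19 years.

19 years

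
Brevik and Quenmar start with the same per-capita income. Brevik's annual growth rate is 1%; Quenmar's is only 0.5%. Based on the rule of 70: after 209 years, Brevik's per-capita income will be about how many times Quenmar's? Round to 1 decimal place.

approximately 2.8 times

Brevik pulls ahead at 0.5 pp per year, so the ratio doubles every 70/0.5 ≈ 140.00 years.
In 209 years that's 1.49 doublings: 2^1.49 ≈ 2.8.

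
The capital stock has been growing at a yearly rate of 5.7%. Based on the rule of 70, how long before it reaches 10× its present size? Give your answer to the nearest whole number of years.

around 41 years

Doubling time ≈ 70/5.7 = 12.28 years.
10× is log₂ 10 ≈ 3.32 doublings, so ≈ 3.32 × 12.28 = 41 years.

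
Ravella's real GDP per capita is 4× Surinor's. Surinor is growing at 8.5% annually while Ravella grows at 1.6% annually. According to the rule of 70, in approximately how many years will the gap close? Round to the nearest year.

What matters is the difference: 6.9 pp.
Rule of 70 on the gap: the ratio halves every 70/6.9 ≈ 10.14 years.
A 4× gap closes after 2 halvings: 2 × 10.14 ≈ 20 years.

≈ 20 years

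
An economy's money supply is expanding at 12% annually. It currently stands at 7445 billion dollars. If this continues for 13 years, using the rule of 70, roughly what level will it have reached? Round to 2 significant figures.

approximately 35000 billion dollars

It doubles every 70/12 ≈ 5.83 years, so 13 years is 2.23 doublings.
2^2.23 ≈ 4.69; 7445 × 4.69 ≈ 35000 billion dollars.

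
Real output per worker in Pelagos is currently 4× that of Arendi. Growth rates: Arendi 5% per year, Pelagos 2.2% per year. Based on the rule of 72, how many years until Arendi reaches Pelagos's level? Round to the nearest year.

What matters is the difference: 2.8 pp.
Rule of 72 on the gap: the ratio halves every 72/2.8 ≈ 25.71 years.
A 4× gap closes after 2 halvings: 2 × 25.71 ≈ 51 years.

≈ 51 years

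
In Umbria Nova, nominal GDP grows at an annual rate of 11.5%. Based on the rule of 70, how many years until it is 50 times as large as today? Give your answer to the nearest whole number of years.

Doubling time ≈ 70/11.5 = 6.09 years.
50× is log₂ 50 ≈ 5.64 doublings, so ≈ 5.64 × 6.09 = 34 years.

≈ 34 years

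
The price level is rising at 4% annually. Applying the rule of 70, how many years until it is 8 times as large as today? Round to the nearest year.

around 53 years

One doubling takes 70/4 = 17.50 years.
8 = 2^3, so 3 doublings → 53 years.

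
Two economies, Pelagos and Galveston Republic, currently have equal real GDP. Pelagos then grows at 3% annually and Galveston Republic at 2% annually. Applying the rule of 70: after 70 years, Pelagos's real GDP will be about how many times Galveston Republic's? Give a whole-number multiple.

roughly 2 times

Pelagos pulls ahead at 1 pp per year, so the ratio doubles every 70/1 ≈ 70.00 years.
In 70 years that's 1.00 doublings: 2^1.00 ≈ 2.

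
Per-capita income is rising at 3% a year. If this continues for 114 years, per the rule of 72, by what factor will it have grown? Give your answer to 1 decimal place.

around 26.9 times

Doubling time ≈ 72/3 = 24.00 years.
114 years / 24.00 ≈ 4.75 doublings → factor 2^4.75 ≈ 26.9.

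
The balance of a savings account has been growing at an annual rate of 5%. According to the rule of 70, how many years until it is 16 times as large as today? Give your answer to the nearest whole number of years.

≈ 56 years

At 5% it doubles every 70/5 ≈ 14.00 years.
16 = 2^4, so 4 doublings → 56 years.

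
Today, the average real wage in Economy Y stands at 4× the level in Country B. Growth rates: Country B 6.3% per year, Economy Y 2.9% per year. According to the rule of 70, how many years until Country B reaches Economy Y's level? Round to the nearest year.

The growth-rate gap is 6.3% − 2.9% = 3.4 percentage points.
So the ratio between them halves every 70/3.4 ≈ 20.59 years.
A 4× gap closes after 2 halvings: 2 × 20.59 ≈ 41 years.

≈ 41 years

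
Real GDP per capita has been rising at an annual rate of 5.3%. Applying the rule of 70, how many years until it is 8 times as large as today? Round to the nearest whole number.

40 years

At 5.3% it doubles every 70/5.3 ≈ 13.21 years.
Getting to 8× needs 3 doublings: 3 × 13.21 ≈ 40 years.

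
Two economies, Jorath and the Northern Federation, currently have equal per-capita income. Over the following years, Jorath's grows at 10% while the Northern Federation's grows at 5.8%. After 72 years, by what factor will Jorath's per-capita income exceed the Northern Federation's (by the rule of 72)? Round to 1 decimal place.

roughly 18.4 times

Rate gap = 10% − 5.8% = 4.2 points.
The ratio doubles every 72/4.2 ≈ 17.14 years.
72/17.14 ≈ 4.20 doublings → ratio ≈ 2^4.20 ≈ 18.4.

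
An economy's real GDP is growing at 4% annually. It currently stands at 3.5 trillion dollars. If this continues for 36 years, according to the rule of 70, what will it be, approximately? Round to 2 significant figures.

15 trillion dollars

It doubles every 70/4 ≈ 17.50 years, so 36 years is 2.06 doublings.
2^2.06 ≈ 4.17; 3.5 × 4.17 ≈ 15 trillion dollars.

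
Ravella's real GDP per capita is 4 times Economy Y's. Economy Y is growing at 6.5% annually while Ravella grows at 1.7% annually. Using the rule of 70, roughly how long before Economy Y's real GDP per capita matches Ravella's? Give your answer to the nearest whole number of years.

What matters is the difference: 4.8 pp.
Rule of 70 on the gap: the ratio halves every 70/4.8 ≈ 14.58 years.
A 4 times gap closes after 2 halvings: 2 × 14.58 ≈ 29 years.

about 29 years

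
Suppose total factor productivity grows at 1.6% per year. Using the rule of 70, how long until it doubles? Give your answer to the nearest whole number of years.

70/1.6 ≈ 43.75, so it doubles roughly every 44 years.

approximately 44 years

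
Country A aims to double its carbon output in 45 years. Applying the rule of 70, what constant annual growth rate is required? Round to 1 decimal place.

approximately 1.6% a year

70 / 45 ≈ 1.56, so about 1.6% a year.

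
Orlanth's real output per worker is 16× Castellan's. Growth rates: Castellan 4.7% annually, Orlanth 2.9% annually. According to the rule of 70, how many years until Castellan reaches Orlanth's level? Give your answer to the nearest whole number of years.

≈ 156 years

Castellan gains on Orlanth at 4.7% − 2.9% = 1.8 points a year.
At that relative rate the gap halves every 70/1.8 ≈ 38.89 years.
A 16× gap closes after 4 halvings: 4 × 38.89 ≈ 156 years.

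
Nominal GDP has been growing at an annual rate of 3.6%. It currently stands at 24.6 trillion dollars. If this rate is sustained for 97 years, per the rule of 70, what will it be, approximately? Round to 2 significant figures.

Doubling time ≈ 70/3.6 = 19.44 years.
97 years is 97/19.44 ≈ 4.99 doublings, a factor of 2^4.99 ≈ 31.78.
24.6 × 31.78 ≈ 780 trillion dollars.

roughly 780 trillion dollars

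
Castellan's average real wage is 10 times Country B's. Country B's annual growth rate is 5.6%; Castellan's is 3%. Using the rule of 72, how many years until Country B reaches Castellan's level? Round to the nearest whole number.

approximately 92 years

Country B gains on Castellan at 5.6% − 3% = 2.6 points a year.
At that relative rate the gap halves every 72/2.6 ≈ 27.69 years.
A 10 times gap takes log₂(10) ≈ 3.32 halvings to close: 3.32 × 27.69 ≈ 92 years.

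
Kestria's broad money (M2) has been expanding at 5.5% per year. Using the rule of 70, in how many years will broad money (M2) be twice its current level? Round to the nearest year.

approximately 13 years

At 5.5%, doubling takes about 70/5.5 = 12.73 years.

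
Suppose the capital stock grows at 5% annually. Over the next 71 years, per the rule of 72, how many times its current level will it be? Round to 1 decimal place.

Doubles every ≈ 14.40 years (72/5).
71 years is 4.93 doublings; 2^4.93 ≈ 30.5×.

roughly 30.5 times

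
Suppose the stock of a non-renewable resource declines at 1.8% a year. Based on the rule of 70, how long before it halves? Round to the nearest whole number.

Halving time ≈ 70 / 1.8 = 38.89 → 39 years.

around 39 years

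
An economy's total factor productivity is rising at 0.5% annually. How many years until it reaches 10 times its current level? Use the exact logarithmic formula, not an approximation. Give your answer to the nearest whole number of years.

t = ln(10) / ln(1 + 0.005) = 2.3026 / 0.004988 ≈ 461.63.
≈ 462 years.

462 years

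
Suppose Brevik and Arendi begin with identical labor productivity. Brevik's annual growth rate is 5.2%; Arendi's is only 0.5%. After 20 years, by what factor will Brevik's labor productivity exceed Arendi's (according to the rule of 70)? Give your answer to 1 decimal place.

Brevik pulls ahead at 4.7 pp per year, so the ratio doubles every 70/4.7 ≈ 14.89 years.
In 20 years that's 1.34 doublings: 2^1.34 ≈ 2.5.

approximately 2.5 times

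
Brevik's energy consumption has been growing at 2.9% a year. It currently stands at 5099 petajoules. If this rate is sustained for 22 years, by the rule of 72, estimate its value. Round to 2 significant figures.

≈ 9400 petajoules

Doubling time ≈ 72/2.9 = 24.83 years.
22 years is 22/24.83 ≈ 0.89 doublings, a factor of 2^0.89 ≈ 1.85.
5099 × 1.85 ≈ 9400 petajoules.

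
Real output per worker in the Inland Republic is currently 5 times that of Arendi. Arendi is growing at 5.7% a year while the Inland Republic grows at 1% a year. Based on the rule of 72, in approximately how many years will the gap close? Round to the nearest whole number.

Arendi gains on the Inland Republic at 5.7% − 1% = 4.7 points a year.
At that relative rate the gap halves every 72/4.7 ≈ 15.32 years.
A 5 times gap takes log₂(5) ≈ 2.32 halvings to close: 2.32 × 15.32 ≈ 36 years.

around 36 years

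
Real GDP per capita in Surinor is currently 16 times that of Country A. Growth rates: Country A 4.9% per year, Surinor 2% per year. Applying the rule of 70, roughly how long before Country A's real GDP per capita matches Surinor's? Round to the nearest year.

The growth-rate gap is 4.9% − 2% = 2.9 percentage points.
So the ratio between them halves every 70/2.9 ≈ 24.14 years.
A 16 times gap closes after 4 halvings: 4 × 24.14 ≈ 97 years.

roughly 97 years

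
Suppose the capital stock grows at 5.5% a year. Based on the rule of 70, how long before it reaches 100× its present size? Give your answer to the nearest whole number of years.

One doubling takes 70/5.5 = 12.73 years.
100× is log₂ 100 ≈ 6.64 doublings, so ≈ 6.64 × 12.73 = 85 years.

roughly 85 years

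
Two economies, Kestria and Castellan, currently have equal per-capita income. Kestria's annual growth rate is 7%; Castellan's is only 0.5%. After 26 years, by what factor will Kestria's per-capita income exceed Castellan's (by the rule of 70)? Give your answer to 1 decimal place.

Only the 6.5-point difference matters.
70/6.5 ≈ 10.77 years per doubling of the ratio; 26 years gives 2.41 doublings, so ≈ 5.3×.

roughly 5.3 times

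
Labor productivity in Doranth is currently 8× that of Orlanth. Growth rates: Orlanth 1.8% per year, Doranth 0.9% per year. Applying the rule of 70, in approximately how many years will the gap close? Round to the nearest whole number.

The growth-rate gap is 1.8% − 0.9% = 0.9 percentage points.
So the ratio between them halves every 70/0.9 ≈ 77.78 years.
An 8× gap closes after 3 halvings: 3 × 77.78 ≈ 233 years.

around 233 years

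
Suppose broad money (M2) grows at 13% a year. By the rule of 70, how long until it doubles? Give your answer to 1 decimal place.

around 5.4 years

At 13%, doubling takes about 70/13 = 5.38 years.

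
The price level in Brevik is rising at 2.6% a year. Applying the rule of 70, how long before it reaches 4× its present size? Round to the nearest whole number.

One doubling takes 70/2.6 = 26.92 years.
4 = 2^2, so 2 doublings → 54 years.

around 54 years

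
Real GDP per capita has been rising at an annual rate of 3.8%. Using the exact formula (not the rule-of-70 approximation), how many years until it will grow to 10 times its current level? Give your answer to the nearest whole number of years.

62 years

t = ln(10) / ln(1 + 0.038) = 2.3026 / 0.037296 ≈ 61.74.
≈ 62 years.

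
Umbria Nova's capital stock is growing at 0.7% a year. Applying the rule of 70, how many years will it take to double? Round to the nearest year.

roughly 100 years

At 0.7%, doubling takes about 70/0.7 = 100.00 years.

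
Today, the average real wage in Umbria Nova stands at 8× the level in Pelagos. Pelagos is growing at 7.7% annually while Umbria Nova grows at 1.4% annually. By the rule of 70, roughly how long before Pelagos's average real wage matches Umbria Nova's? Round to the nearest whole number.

33 years

What matters is the difference: 6.3 pp.
Rule of 70 on the gap: the ratio halves every 70/6.3 ≈ 11.11 years.
An 8× gap closes after 3 halvings: 3 × 11.11 ≈ 33 years.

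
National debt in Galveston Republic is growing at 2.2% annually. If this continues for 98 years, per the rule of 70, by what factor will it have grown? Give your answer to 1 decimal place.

Doubling time ≈ 70/2.2 = 31.82 years.
98 years / 31.82 ≈ 3.08 doublings → factor 2^3.08 ≈ 8.5.

roughly 8.5 times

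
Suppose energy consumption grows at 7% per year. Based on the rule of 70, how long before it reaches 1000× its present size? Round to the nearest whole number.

approximately 100 years

Doubling time ≈ 70/7 = 10.00 years.
1000× is log₂ 1000 ≈ 9.97 doublings, so ≈ 9.97 × 10.00 = 100 years.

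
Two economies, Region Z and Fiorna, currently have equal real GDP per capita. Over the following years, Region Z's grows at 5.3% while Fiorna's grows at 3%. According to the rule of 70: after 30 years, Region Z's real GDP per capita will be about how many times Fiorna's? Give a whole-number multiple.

Rate gap = 5.3% − 3% = 2.3 points.
The ratio doubles every 70/2.3 ≈ 30.43 years.
30/30.43 ≈ 0.99 doublings → ratio ≈ 2^0.99 ≈ 2.

about 2 times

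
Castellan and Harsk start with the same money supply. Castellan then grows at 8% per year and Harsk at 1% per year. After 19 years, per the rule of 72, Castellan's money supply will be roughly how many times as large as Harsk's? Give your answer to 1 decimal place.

Rate gap = 8% − 1% = 7 points.
The ratio doubles every 72/7 ≈ 10.29 years.
19/10.29 ≈ 1.85 doublings → ratio ≈ 2^1.85 ≈ 3.6.

3.6 times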